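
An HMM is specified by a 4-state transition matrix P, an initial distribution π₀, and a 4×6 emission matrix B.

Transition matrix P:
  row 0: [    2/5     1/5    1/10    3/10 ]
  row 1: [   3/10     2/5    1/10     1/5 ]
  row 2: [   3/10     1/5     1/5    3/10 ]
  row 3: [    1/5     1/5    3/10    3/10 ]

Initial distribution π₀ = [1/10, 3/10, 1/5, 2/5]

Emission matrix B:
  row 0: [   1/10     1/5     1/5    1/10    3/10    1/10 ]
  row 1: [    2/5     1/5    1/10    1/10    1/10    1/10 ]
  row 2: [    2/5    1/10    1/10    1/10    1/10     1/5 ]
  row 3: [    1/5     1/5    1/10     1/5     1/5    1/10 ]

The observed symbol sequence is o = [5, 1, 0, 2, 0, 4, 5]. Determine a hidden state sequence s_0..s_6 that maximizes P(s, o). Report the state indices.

t=0: δ = [1.000e-02, 3.000e-02, 4.000e-02, 4.000e-02]  (obs o_0=5)
t=1: δ = [2.400e-03, 2.400e-03, 1.200e-03, 2.400e-03]  ψ = [2, 1, 3, 2]  (obs o_1=1)
t=2: δ = [9.600e-05, 3.840e-04, 2.880e-04, 1.440e-04]  ψ = [0, 1, 3, 0]  (obs o_2=0)
t=3: δ = [2.304e-05, 1.536e-05, 5.760e-06, 8.640e-06]  ψ = [1, 1, 2, 2]  (obs o_3=2)
t=4: δ = [9.216e-07, 2.458e-06, 1.037e-06, 1.382e-06]  ψ = [0, 1, 3, 0]  (obs o_4=0)
t=5: δ = [2.212e-07, 9.830e-08, 4.147e-08, 9.830e-08]  ψ = [1, 1, 3, 1]  (obs o_5=4)
t=6: δ = [8.847e-09, 4.424e-09, 5.898e-09, 6.636e-09]  ψ = [0, 0, 3, 0]  (obs o_6=5)
backtrack: best end state = 0; path = [1, 1, 1, 1, 1, 0, 0]

path = [1, 1, 1, 1, 1, 0, 0]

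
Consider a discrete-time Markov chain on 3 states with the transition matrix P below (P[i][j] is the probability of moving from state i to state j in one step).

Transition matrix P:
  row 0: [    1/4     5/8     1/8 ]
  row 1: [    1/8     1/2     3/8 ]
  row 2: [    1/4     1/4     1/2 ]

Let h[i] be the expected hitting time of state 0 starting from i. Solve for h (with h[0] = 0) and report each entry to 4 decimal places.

h = [0.0000, 5.6000, 4.8000]

First-step conditioning: h[0] = 0; for i ≠ 0, h[i] = 1 + Σ_k P[i][k]·h[k].
  h[1] = 1 + 1/2·h[1] + 3/8·h[2]
  h[2] = 1 + 1/4·h[1] + 1/2·h[2]
Solving the 2×2 linear system over states ≠ 0 gives exactly h = [0, 28/5, 24/5] (h[0] = 0 is the target).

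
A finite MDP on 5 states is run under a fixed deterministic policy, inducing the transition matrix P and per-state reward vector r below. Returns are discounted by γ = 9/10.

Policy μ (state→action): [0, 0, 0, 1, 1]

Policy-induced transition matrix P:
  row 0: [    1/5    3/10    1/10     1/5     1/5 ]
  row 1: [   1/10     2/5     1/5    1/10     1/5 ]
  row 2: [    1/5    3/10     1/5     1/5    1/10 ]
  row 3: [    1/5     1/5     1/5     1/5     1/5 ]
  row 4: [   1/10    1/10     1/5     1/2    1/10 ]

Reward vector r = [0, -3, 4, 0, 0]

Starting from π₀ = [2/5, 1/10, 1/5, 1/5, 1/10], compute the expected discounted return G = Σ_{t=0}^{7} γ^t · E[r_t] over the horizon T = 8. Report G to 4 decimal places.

G = 0.0460

t=0: π = [0.4000, 0.1000, 0.2000, 0.2000, 0.1000], E[r] = 0.5000, γ^t·E[r] = 0.500000, running G = 0.500000
t=1: π = [0.1800, 0.2700, 0.1600, 0.2200, 0.1700], E[r] = -0.1700, γ^t·E[r] = -0.153000, running G = 0.347000
t=2: π = [0.1560, 0.2710, 0.1820, 0.2240, 0.1670], E[r] = -0.0850, γ^t·E[r] = -0.068850, running G = 0.278150
t=3: π = [0.1562, 0.2713, 0.1844, 0.2230, 0.1651], E[r] = -0.0763, γ^t·E[r] = -0.055623, running G = 0.222527
t=4: π = [0.1564, 0.2718, 0.1844, 0.2224, 0.1651], E[r] = -0.0779, γ^t·E[r] = -0.051117, running G = 0.171411
t=5: π = [0.1563, 0.2719, 0.1844, 0.2223, 0.1651], E[r] = -0.0783, γ^t·E[r] = -0.046257, running G = 0.125153
t=6: π = [0.1563, 0.2719, 0.1844, 0.2223, 0.1651], E[r] = -0.0784, γ^t·E[r] = -0.041649, running G = 0.083504
t=7: π = [0.1563, 0.2720, 0.1844, 0.2223, 0.1651], E[r] = -0.0784, γ^t·E[r] = -0.037486, running G = 0.046018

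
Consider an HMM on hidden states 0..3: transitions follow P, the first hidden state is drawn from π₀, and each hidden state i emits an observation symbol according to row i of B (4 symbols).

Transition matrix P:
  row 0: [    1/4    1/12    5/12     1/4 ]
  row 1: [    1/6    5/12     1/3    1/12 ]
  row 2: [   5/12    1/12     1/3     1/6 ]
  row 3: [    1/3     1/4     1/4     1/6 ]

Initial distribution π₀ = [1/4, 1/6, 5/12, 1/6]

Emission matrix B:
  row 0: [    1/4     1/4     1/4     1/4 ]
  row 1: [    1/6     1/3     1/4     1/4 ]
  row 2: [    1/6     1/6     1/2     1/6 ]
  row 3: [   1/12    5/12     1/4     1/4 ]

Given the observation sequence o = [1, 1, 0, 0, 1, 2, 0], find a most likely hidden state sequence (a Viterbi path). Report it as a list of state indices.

t=0: δ = [6.250e-02, 5.556e-02, 6.944e-02, 6.944e-02]  (obs o_0=1)
t=1: δ = [7.234e-03, 7.716e-03, 4.340e-03, 6.510e-03]  ψ = [2, 1, 0, 0]  (obs o_1=1)
t=2: δ = [5.425e-04, 5.358e-04, 5.023e-04, 1.507e-04]  ψ = [3, 1, 0, 0]  (obs o_2=0)
t=3: δ = [5.233e-05, 3.721e-05, 3.768e-05, 1.130e-05]  ψ = [2, 1, 0, 0]  (obs o_3=0)
t=4: δ = [3.925e-06, 5.168e-06, 3.634e-06, 5.451e-06]  ψ = [2, 1, 0, 0]  (obs o_4=1)
t=5: δ = [4.542e-07, 5.384e-07, 8.614e-07, 2.453e-07]  ψ = [3, 1, 1, 0]  (obs o_5=2)
t=6: δ = [8.973e-08, 3.739e-08, 4.785e-08, 1.196e-08]  ψ = [2, 1, 2, 2]  (obs o_6=0)
backtrack: best end state = 0; path = [1, 1, 1, 1, 1, 2, 0]

path = [1, 1, 1, 1, 1, 2, 0]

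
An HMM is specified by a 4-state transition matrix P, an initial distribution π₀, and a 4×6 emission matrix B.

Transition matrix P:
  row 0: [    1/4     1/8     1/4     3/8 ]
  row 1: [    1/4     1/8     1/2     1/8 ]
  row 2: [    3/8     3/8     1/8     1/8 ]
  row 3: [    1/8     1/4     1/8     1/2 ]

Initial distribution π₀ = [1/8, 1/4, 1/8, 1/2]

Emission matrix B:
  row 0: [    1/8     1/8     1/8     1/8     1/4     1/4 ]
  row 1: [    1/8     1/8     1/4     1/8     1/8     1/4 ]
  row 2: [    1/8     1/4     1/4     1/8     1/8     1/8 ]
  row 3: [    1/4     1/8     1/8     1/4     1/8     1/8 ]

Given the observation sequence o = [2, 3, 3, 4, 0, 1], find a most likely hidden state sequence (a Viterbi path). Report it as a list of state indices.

path = [3, 3, 3, 3, 3, 3]

t=0: δ = [1.562e-02, 6.250e-02, 3.125e-02, 6.250e-02]  (obs o_0=2)
t=1: δ = [1.953e-03, 1.953e-03, 3.906e-03, 7.812e-03]  ψ = [1, 3, 1, 3]  (obs o_1=3)
t=2: δ = [1.831e-04, 2.441e-04, 1.221e-04, 9.766e-04]  ψ = [2, 3, 1, 3]  (obs o_2=3)
t=3: δ = [3.052e-05, 3.052e-05, 1.526e-05, 6.104e-05]  ψ = [3, 3, 1, 3]  (obs o_3=4)
t=4: δ = [9.537e-07, 1.907e-06, 1.907e-06, 7.629e-06]  ψ = [0, 3, 1, 3]  (obs o_4=0)
t=5: δ = [1.192e-07, 2.384e-07, 2.384e-07, 4.768e-07]  ψ = [3, 3, 1, 3]  (obs o_5=1)
backtrack: best end state = 3; path = [3, 3, 3, 3, 3, 3]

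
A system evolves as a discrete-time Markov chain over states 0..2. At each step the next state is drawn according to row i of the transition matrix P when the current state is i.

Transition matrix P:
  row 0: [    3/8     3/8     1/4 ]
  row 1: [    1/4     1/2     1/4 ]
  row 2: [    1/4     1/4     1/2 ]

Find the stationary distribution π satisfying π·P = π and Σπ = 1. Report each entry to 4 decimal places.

π = [0.2857, 0.3810, 0.3333]

Balance equations π_j = Σ_i π_i·P[i][j]:
  π_0 = 3/8·π_0 + 1/4·π_1 + 1/4·π_2
  π_1 = 3/8·π_0 + 1/2·π_1 + 1/4·π_2
  normalize: π_0 + π_1 + π_2 = 1
Solving the linear system gives exactly π = [2/7, 8/21, 1/3].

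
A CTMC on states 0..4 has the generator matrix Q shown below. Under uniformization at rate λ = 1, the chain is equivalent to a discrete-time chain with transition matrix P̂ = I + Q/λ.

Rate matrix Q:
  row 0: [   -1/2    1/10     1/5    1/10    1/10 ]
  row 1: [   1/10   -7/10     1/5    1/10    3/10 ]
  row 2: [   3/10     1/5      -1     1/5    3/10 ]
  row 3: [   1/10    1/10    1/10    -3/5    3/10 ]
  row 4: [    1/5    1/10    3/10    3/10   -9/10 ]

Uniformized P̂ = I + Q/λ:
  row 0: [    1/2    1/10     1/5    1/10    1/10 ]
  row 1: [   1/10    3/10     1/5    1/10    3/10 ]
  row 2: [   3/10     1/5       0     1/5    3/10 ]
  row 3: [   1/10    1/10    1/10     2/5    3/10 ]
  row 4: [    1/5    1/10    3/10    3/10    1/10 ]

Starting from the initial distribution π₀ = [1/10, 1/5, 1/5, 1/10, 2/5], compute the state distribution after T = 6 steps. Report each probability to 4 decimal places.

t=0: π = [0.1000, 0.2000, 0.2000, 0.1000, 0.4000]
t=1: π = [0.2200, 0.1600, 0.1900, 0.2300, 0.2000]
t=2: π = [0.2460, 0.1510, 0.1590, 0.2280, 0.2160]
t=3: π = [0.2518, 0.1461, 0.1670, 0.2275, 0.2076]
t=4: π = [0.2549, 0.1459, 0.1646, 0.2265, 0.2081]
t=5: π = [0.2557, 0.1456, 0.1652, 0.2260, 0.2074]
t=6: π = [0.2561, 0.1457, 0.1651, 0.2258, 0.2074]

π = [0.2561, 0.1457, 0.1651, 0.2258, 0.2074]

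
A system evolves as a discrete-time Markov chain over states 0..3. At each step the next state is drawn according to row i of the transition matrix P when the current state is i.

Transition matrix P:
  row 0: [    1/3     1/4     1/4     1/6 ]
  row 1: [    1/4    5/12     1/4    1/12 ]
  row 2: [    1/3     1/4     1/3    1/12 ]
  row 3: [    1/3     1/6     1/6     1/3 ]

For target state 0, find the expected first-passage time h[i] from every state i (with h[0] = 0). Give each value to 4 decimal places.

First-step conditioning: h[0] = 0; for i ≠ 0, h[i] = 1 + Σ_k P[i][k]·h[k].
  h[1] = 1 + 5/12·h[1] + 1/4·h[2] + 1/12·h[3]
  h[2] = 1 + 1/4·h[1] + 1/3·h[2] + 1/12·h[3]
  h[3] = 1 + 1/6·h[1] + 1/6·h[2] + 1/3·h[3]
Solving the 3×3 linear system over states ≠ 0 gives exactly h = [0, 594/167, 540/167, 534/167] (h[0] = 0 is the target).

h = [0.0000, 3.5569, 3.2335, 3.1976]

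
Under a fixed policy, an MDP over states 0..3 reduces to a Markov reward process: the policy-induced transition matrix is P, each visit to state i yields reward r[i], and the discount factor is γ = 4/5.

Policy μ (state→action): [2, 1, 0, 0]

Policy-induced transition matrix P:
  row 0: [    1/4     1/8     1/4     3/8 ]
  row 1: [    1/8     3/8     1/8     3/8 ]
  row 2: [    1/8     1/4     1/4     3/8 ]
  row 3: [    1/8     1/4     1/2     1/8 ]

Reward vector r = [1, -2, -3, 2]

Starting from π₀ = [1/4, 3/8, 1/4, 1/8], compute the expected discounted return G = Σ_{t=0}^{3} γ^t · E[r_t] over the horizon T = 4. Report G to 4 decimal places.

t=0: π = [0.2500, 0.3750, 0.2500, 0.1250], E[r] = -1.0000, γ^t·E[r] = -1.000000, running G = -1.000000
t=1: π = [0.1563, 0.2656, 0.2344, 0.3438], E[r] = -0.3906, γ^t·E[r] = -0.312500, running G = -1.312500
t=2: π = [0.1445, 0.2637, 0.3027, 0.2891], E[r] = -0.7129, γ^t·E[r] = -0.456250, running G = -1.768750
t=3: π = [0.1431, 0.2649, 0.2893, 0.3027], E[r] = -0.6492, γ^t·E[r] = -0.332375, running G = -2.101125

G = -2.1011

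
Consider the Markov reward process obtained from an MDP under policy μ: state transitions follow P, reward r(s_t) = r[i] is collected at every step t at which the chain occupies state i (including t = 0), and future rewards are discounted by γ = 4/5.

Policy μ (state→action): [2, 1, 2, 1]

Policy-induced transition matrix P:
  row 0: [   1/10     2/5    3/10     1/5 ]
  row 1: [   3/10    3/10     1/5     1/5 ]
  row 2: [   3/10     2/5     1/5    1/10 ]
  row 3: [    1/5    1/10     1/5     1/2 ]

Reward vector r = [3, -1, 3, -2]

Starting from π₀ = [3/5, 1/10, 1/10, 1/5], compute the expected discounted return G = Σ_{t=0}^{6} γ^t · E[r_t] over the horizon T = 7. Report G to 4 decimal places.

t=0: π = [0.6000, 0.1000, 0.1000, 0.2000], E[r] = 1.6000, γ^t·E[r] = 1.600000, running G = 1.600000
t=1: π = [0.1600, 0.3300, 0.2600, 0.2500], E[r] = 0.4300, γ^t·E[r] = 0.344000, running G = 1.944000
t=2: π = [0.2430, 0.2920, 0.2160, 0.2490], E[r] = 0.5870, γ^t·E[r] = 0.375680, running G = 2.319680
t=3: π = [0.2265, 0.2961, 0.2243, 0.2531], E[r] = 0.5501, γ^t·E[r] = 0.281651, running G = 2.601331
t=4: π = [0.2294, 0.2945, 0.2227, 0.2535], E[r] = 0.5547, γ^t·E[r] = 0.227189, running G = 2.828520
t=5: π = [0.2288, 0.2945, 0.2229, 0.2538], E[r] = 0.5531, γ^t·E[r] = 0.181226, running G = 3.009746
t=6: π = [0.2289, 0.2944, 0.2229, 0.2538], E[r] = 0.5531, γ^t·E[r] = 0.145001, running G = 3.154747

G = 3.1547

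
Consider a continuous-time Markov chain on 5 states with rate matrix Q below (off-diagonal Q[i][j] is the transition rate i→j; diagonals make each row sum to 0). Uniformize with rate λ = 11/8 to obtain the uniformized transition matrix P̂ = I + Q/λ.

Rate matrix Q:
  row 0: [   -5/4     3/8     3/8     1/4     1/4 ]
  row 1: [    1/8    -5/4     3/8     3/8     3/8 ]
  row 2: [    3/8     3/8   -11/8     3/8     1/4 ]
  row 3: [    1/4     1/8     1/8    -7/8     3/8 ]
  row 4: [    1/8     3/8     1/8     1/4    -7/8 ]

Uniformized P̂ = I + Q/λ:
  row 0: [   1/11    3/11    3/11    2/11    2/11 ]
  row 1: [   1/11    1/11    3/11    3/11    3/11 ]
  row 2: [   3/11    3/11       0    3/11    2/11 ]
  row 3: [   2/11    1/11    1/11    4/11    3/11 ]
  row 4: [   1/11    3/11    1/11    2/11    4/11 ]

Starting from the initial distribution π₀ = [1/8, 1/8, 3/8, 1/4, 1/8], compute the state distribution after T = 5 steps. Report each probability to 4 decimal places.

π = [0.1398, 0.1910, 0.1382, 0.2589, 0.2722]

t=0: π = [0.1250, 0.1250, 0.3750, 0.2500, 0.1250]
t=1: π = [0.1818, 0.2045, 0.1023, 0.2727, 0.2386]
t=2: π = [0.1343, 0.1860, 0.1519, 0.2593, 0.2686]
t=3: π = [0.1421, 0.1918, 0.1353, 0.2597, 0.2711]
t=4: π = [0.1391, 0.1906, 0.1393, 0.2588, 0.2722]
t=5: π = [0.1398, 0.1910, 0.1382, 0.2589, 0.2722]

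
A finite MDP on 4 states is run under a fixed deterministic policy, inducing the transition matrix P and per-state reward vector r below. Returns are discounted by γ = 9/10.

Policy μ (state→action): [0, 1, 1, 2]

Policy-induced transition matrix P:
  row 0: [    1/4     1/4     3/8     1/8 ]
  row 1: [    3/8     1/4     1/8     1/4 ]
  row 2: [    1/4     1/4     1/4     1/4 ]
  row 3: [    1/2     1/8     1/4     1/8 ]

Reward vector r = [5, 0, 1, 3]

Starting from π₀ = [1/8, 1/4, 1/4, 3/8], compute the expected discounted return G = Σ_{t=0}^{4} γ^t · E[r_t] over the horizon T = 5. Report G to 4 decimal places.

t=0: π = [0.1250, 0.2500, 0.2500, 0.3750], E[r] = 2.0000, γ^t·E[r] = 2.000000, running G = 2.000000
t=1: π = [0.3750, 0.2031, 0.2344, 0.1875], E[r] = 2.6719, γ^t·E[r] = 2.404688, running G = 4.404688
t=2: π = [0.3223, 0.2266, 0.2715, 0.1797], E[r] = 2.4219, γ^t·E[r] = 1.961719, running G = 6.366406
t=3: π = [0.3232, 0.2275, 0.2620, 0.1873], E[r] = 2.4399, γ^t·E[r] = 1.778717, running G = 8.145124
t=4: π = [0.3253, 0.2266, 0.2620, 0.1862], E[r] = 2.4468, γ^t·E[r] = 1.605351, running G = 9.750474

G = 9.7505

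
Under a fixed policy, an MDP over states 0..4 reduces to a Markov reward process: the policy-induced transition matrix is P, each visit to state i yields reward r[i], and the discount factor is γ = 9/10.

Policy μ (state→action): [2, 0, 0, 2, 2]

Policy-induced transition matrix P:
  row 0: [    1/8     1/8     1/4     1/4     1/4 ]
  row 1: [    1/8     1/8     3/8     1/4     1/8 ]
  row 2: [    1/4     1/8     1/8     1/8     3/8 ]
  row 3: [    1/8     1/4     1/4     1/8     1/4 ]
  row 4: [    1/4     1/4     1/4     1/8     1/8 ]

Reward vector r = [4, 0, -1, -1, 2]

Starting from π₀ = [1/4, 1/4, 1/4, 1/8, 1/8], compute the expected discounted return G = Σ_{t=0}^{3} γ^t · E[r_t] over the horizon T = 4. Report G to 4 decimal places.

t=0: π = [0.2500, 0.2500, 0.2500, 0.1250, 0.1250], E[r] = 0.8750, γ^t·E[r] = 0.875000, running G = 0.875000
t=1: π = [0.1719, 0.1563, 0.2500, 0.1875, 0.2344], E[r] = 0.7188, γ^t·E[r] = 0.646875, running G = 1.521875
t=2: π = [0.1855, 0.1777, 0.2383, 0.1660, 0.2324], E[r] = 0.8027, γ^t·E[r] = 0.650215, running G = 2.172090
t=3: π = [0.1838, 0.1748, 0.2424, 0.1704, 0.2285], E[r] = 0.7795, γ^t·E[r] = 0.568285, running G = 2.740375

G = 2.7404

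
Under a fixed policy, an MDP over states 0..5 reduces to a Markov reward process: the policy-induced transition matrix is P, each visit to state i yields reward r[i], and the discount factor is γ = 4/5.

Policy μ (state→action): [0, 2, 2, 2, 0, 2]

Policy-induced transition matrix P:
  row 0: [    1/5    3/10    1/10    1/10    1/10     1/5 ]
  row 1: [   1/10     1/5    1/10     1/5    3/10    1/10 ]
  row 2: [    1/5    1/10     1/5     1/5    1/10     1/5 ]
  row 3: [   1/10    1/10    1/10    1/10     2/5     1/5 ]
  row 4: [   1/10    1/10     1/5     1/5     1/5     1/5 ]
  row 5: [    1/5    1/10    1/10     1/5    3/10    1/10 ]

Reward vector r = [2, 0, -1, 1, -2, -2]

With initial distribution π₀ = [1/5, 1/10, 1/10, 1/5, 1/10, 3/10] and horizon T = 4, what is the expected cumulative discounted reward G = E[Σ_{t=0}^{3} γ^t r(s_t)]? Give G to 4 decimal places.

G = -1.2315

t=0: π = [0.2000, 0.1000, 0.1000, 0.2000, 0.1000, 0.3000], E[r] = -0.3000, γ^t·E[r] = -0.300000, running G = -0.300000
t=1: π = [0.1600, 0.1500, 0.1200, 0.1600, 0.2500, 0.1600], E[r] = -0.4600, γ^t·E[r] = -0.368000, running G = -0.668000
t=2: π = [0.1440, 0.1470, 0.1370, 0.1680, 0.2350, 0.1690], E[r] = -0.4890, γ^t·E[r] = -0.312960, running G = -0.980960
t=3: π = [0.1450, 0.1435, 0.1372, 0.1688, 0.2371, 0.1684], E[r] = -0.4894, γ^t·E[r] = -0.250573, running G = -1.231533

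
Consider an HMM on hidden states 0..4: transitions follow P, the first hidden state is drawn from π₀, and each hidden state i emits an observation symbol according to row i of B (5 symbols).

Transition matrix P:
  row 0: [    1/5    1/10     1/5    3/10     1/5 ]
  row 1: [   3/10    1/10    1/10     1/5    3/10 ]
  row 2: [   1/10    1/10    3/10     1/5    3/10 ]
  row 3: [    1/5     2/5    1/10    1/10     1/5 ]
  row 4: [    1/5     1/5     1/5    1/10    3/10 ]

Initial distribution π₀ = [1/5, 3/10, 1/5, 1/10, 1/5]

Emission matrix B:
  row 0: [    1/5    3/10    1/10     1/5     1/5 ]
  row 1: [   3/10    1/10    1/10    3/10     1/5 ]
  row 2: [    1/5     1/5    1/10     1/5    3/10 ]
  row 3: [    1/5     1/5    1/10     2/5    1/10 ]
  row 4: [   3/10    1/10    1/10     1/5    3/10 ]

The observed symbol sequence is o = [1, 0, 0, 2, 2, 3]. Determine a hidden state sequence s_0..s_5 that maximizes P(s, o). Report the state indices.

path = [0, 3, 1, 0, 3, 1]

t=0: δ = [6.000e-02, 3.000e-02, 4.000e-02, 2.000e-02, 2.000e-02]  (obs o_0=1)
t=1: δ = [2.400e-03, 2.400e-03, 2.400e-03, 3.600e-03, 3.600e-03]  ψ = [0, 3, 0, 0, 0]  (obs o_1=0)
t=2: δ = [1.440e-04, 4.320e-04, 1.440e-04, 1.440e-04, 3.240e-04]  ψ = [1, 3, 2, 0, 4]  (obs o_2=0)
t=3: δ = [1.296e-05, 6.480e-06, 6.480e-06, 8.640e-06, 1.296e-05]  ψ = [1, 4, 4, 1, 1]  (obs o_3=2)
t=4: δ = [2.592e-07, 3.456e-07, 2.592e-07, 3.888e-07, 3.888e-07]  ψ = [0, 3, 0, 0, 4]  (obs o_4=2)
t=5: δ = [2.074e-08, 4.666e-08, 1.555e-08, 3.110e-08, 2.333e-08]  ψ = [1, 3, 2, 0, 4]  (obs o_5=3)
backtrack: best end state = 1; path = [0, 3, 1, 0, 3, 1]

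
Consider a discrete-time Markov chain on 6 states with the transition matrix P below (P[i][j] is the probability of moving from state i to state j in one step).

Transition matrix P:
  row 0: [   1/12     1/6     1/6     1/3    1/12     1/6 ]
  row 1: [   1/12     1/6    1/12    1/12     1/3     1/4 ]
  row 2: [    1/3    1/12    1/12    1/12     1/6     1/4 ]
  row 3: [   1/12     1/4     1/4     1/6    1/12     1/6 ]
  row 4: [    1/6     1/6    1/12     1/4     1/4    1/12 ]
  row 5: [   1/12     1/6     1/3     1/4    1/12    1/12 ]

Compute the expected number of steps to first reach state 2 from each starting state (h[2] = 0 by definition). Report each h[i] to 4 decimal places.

First-step conditioning: h[2] = 0; for i ≠ 2, h[i] = 1 + Σ_k P[i][k]·h[k].
  h[0] = 1 + 1/12·h[0] + 1/6·h[1] + 1/3·h[3] + 1/12·h[4] + 1/6·h[5]
  h[1] = 1 + 1/12·h[0] + 1/6·h[1] + 1/12·h[3] + 1/3·h[4] + 1/4·h[5]
  h[3] = 1 + 1/12·h[0] + 1/4·h[1] + 1/6·h[3] + 1/12·h[4] + 1/6·h[5]
  h[4] = 1 + 1/6·h[0] + 1/6·h[1] + 1/4·h[3] + 1/4·h[4] + 1/12·h[5]
  h[5] = 1 + 1/12·h[0] + 1/6·h[1] + 1/4·h[3] + 1/12·h[4] + 1/12·h[5]
Solving the 5×5 linear system over states ≠ 2 gives exactly h = [133656/24449, 149292/24449, 0, 125226/24449, 149856/24449, 113742/24449] (h[2] = 0 is the target).

h = [5.4667, 6.1063, 0.0000, 5.1219, 6.1293, 4.6522]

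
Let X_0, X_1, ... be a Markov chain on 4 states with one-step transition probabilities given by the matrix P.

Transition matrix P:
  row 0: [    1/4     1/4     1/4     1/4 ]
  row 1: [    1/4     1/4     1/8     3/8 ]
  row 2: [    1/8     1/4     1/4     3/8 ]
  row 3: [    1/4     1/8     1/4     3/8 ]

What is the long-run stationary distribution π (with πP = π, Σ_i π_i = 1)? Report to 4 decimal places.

Balance equations π_j = Σ_i π_i·P[i][j]:
  π_0 = 1/4·π_0 + 1/4·π_1 + 1/8·π_2 + 1/4·π_3
  π_1 = 1/4·π_0 + 1/4·π_1 + 1/4·π_2 + 1/8·π_3
  π_2 = 1/4·π_0 + 1/8·π_1 + 1/4·π_2 + 1/4·π_3
  normalize: π_0 + π_1 + π_2 + π_3 = 1
Solving the linear system gives exactly π = [101/455, 94/455, 102/455, 158/455].

π = [0.2220, 0.2066, 0.2242, 0.3473]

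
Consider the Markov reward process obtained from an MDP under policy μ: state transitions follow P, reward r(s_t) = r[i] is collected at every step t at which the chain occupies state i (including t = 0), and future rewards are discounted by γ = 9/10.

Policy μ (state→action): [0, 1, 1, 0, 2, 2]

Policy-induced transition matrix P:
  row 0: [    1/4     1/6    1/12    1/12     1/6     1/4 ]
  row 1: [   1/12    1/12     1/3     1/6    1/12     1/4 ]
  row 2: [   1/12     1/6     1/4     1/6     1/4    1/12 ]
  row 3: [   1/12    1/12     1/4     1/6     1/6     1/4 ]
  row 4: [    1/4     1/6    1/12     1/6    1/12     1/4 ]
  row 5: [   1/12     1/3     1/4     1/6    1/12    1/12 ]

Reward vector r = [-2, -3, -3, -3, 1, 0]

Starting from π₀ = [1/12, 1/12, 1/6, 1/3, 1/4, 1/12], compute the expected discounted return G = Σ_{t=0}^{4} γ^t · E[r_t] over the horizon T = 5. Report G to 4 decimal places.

G = -6.9986

t=0: π = [0.0833, 0.0833, 0.1667, 0.3333, 0.2500, 0.0833], E[r] = -1.6667, γ^t·E[r] = -1.666667, running G = -1.666667
t=1: π = [0.1389, 0.1458, 0.2014, 0.1597, 0.1458, 0.2083], E[r] = -1.6528, γ^t·E[r] = -1.487500, running G = -3.154167
t=2: π = [0.1308, 0.1759, 0.2147, 0.1551, 0.1418, 0.1817], E[r] = -1.7569, γ^t·E[r] = -1.423125, running G = -4.577292
t=3: π = [0.1288, 0.1694, 0.2192, 0.1558, 0.1429, 0.1839], E[r] = -1.7477, γ^t·E[r] = -1.274063, running G = -5.851354
t=4: π = [0.1286, 0.1702, 0.2188, 0.1559, 0.1436, 0.1828], E[r] = -1.7486, γ^t·E[r] = -1.147279, running G = -6.998633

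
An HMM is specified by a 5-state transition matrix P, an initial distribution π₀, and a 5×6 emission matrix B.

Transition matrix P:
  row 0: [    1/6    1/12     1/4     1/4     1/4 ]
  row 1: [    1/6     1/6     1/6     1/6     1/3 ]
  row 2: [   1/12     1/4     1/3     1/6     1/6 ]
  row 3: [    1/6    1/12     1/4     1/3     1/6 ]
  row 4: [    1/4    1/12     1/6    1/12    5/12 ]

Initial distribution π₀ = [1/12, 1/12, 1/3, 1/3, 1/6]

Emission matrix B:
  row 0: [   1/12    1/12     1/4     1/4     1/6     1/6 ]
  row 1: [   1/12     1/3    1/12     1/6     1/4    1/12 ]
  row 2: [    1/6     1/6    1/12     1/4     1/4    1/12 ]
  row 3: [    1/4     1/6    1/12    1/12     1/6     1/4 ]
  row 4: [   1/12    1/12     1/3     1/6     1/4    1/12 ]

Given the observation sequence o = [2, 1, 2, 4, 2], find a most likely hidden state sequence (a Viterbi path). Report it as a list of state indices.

path = [4, 4, 4, 4, 4]

t=0: δ = [2.083e-02, 6.944e-03, 2.778e-02, 2.778e-02, 5.556e-02]  (obs o_0=2)
t=1: δ = [1.157e-03, 2.315e-03, 1.543e-03, 1.543e-03, 1.929e-03]  ψ = [4, 2, 2, 3, 4]  (obs o_1=1)
t=2: δ = [1.206e-04, 3.215e-05, 4.287e-05, 4.287e-05, 2.679e-04]  ψ = [4, 1, 2, 3, 4]  (obs o_2=2)
t=3: δ = [1.116e-05, 5.582e-06, 1.116e-05, 5.023e-06, 2.791e-05]  ψ = [4, 4, 4, 0, 4]  (obs o_3=4)
t=4: δ = [1.744e-06, 2.326e-07, 3.876e-07, 2.326e-07, 3.876e-06]  ψ = [4, 2, 4, 0, 4]  (obs o_4=2)
backtrack: best end state = 4; path = [4, 4, 4, 4, 4]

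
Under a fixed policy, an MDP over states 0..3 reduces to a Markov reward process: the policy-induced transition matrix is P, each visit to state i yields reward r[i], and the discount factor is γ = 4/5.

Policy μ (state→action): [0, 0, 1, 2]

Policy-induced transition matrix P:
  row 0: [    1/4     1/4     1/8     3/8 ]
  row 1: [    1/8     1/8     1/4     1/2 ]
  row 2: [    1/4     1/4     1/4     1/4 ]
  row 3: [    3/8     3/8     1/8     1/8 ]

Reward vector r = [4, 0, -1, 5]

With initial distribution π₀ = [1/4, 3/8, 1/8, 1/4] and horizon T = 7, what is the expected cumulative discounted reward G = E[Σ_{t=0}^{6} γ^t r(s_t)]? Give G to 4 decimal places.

G = 9.2135

t=0: π = [0.2500, 0.3750, 0.1250, 0.2500], E[r] = 2.1250, γ^t·E[r] = 2.125000, running G = 2.125000
t=1: π = [0.2344, 0.2344, 0.1875, 0.3438], E[r] = 2.4688, γ^t·E[r] = 1.975000, running G = 4.100000
t=2: π = [0.2637, 0.2637, 0.1777, 0.2949], E[r] = 2.3516, γ^t·E[r] = 1.505000, running G = 5.605000
t=3: π = [0.2539, 0.2539, 0.1802, 0.3120], E[r] = 2.3955, γ^t·E[r] = 1.226500, running G = 6.831500
t=4: π = [0.2573, 0.2573, 0.1793, 0.3062], E[r] = 2.3809, γ^t·E[r] = 0.975200, running G = 7.806700
t=5: π = [0.2561, 0.2561, 0.1796, 0.3082], E[r] = 2.3859, γ^t·E[r] = 0.781810, running G = 8.588510
t=6: π = [0.2565, 0.2565, 0.1795, 0.3075], E[r] = 2.3842, γ^t·E[r] = 0.624998, running G = 9.213508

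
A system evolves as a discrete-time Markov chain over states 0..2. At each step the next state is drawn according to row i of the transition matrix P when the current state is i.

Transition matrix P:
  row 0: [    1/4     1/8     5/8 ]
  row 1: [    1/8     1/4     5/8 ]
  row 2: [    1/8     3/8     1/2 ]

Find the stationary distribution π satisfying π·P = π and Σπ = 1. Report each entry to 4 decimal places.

Balance equations π_j = Σ_i π_i·P[i][j]:
  π_0 = 1/4·π_0 + 1/8·π_1 + 1/8·π_2
  π_1 = 1/8·π_0 + 1/4·π_1 + 3/8·π_2
  normalize: π_0 + π_1 + π_2 = 1
Solving the linear system gives exactly π = [1/7, 19/63, 5/9].

π = [0.1429, 0.3016, 0.5556]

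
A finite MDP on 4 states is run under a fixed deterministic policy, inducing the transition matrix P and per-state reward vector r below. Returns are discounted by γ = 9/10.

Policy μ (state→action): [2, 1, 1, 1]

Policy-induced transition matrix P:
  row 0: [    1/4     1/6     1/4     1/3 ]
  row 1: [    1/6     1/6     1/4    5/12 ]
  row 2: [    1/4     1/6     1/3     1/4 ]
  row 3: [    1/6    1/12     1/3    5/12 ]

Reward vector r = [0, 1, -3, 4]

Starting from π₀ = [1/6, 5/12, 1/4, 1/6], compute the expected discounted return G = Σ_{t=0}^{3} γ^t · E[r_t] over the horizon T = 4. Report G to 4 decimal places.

G = 1.9670

t=0: π = [0.1667, 0.4167, 0.2500, 0.1667], E[r] = 0.3333, γ^t·E[r] = 0.333333, running G = 0.333333
t=1: π = [0.2014, 0.1528, 0.2847, 0.3611], E[r] = 0.7431, γ^t·E[r] = 0.668750, running G = 1.002083
t=2: π = [0.2072, 0.1366, 0.3038, 0.3524], E[r] = 0.6348, γ^t·E[r] = 0.514219, running G = 1.516302
t=3: π = [0.2092, 0.1373, 0.3047, 0.3488], E[r] = 0.6183, γ^t·E[r] = 0.450738, running G = 1.967040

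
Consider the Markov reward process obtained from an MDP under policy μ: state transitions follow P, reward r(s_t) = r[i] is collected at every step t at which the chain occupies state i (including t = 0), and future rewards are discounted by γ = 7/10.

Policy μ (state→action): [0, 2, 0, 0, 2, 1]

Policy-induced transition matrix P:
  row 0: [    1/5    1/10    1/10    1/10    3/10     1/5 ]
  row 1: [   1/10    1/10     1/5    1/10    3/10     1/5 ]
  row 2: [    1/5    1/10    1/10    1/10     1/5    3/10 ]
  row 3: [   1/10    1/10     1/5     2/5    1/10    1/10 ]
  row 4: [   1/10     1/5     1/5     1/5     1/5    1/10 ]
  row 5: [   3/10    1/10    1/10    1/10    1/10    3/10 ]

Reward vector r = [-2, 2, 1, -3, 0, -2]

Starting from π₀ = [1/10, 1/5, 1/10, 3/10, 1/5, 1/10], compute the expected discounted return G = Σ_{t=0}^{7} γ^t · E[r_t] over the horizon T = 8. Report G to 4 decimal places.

t=0: π = [0.1000, 0.2000, 0.1000, 0.3000, 0.2000, 0.1000], E[r] = -0.8000, γ^t·E[r] = -0.800000, running G = -0.800000
t=1: π = [0.1400, 0.1200, 0.1700, 0.2100, 0.1900, 0.1700], E[r] = -0.8400, γ^t·E[r] = -0.588000, running G = -1.388000
t=2: π = [0.1650, 0.1190, 0.1520, 0.1820, 0.1880, 0.1940], E[r] = -0.8740, γ^t·E[r] = -0.428260, running G = -1.816260
t=3: π = [0.1705, 0.1188, 0.1489, 0.1734, 0.1908, 0.1976], E[r] = -0.8699, γ^t·E[r] = -0.298376, running G = -2.114636
t=4: π = [0.1715, 0.1191, 0.1483, 0.1711, 0.1918, 0.1982], E[r] = -0.8662, γ^t·E[r] = -0.207979, running G = -2.322615
t=5: π = [0.1716, 0.1192, 0.1482, 0.1705, 0.1921, 0.1984], E[r] = -0.8649, γ^t·E[r] = -0.145370, running G = -2.467985
t=6: π = [0.1717, 0.1192, 0.1482, 0.1704, 0.1922, 0.1984], E[r] = -0.8646, γ^t·E[r] = -0.101718, running G = -2.569703
t=7: π = [0.1717, 0.1192, 0.1482, 0.1703, 0.1922, 0.1984], E[r] = -0.8645, γ^t·E[r] = -0.071195, running G = -2.640898

G = -2.6409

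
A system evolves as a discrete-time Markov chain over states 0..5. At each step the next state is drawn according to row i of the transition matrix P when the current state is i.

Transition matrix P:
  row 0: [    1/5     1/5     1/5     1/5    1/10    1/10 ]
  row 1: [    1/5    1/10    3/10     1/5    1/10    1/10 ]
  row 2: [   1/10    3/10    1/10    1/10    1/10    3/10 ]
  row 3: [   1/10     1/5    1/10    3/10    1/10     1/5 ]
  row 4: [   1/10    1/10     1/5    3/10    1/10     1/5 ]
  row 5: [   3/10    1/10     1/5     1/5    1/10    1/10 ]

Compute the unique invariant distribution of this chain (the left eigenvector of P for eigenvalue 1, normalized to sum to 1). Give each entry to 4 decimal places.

π = [0.1675, 0.1737, 0.1782, 0.2135, 0.1000, 0.1670]

Balance equations π_j = Σ_i π_i·P[i][j]:
  π_0 = 1/5·π_0 + 1/5·π_1 + 1/10·π_2 + 1/10·π_3 + 1/10·π_4 + 3/10·π_5
  π_1 = 1/5·π_0 + 1/10·π_1 + 3/10·π_2 + 1/5·π_3 + 1/10·π_4 + 1/10·π_5
  π_2 = 1/5·π_0 + 3/10·π_1 + 1/10·π_2 + 1/10·π_3 + 1/5·π_4 + 1/5·π_5
  π_3 = 1/5·π_0 + 1/5·π_1 + 1/10·π_2 + 3/10·π_3 + 3/10·π_4 + 1/5·π_5
  π_4 = 1/10·π_0 + 1/10·π_1 + 1/10·π_2 + 1/10·π_3 + 1/10·π_4 + 1/10·π_5
  normalize: π_0 + π_1 + π_2 + π_3 + π_4 + π_5 = 1
Solving the linear system gives exactly π = [5979/35690, 6201/35690, 636/3569, 7621/35690, 1/10, 596/3569].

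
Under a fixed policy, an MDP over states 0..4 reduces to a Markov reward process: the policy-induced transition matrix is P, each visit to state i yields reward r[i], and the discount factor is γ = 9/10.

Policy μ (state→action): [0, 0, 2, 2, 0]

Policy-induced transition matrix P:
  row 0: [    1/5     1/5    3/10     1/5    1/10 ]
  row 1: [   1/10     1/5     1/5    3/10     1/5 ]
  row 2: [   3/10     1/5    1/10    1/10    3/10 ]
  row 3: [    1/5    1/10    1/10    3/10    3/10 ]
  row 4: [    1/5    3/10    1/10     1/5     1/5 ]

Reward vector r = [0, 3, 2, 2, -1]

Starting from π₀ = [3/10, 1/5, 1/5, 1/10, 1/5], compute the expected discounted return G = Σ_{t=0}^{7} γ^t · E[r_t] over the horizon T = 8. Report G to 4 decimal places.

t=0: π = [0.3000, 0.2000, 0.2000, 0.1000, 0.2000], E[r] = 1.0000, γ^t·E[r] = 1.000000, running G = 1.000000
t=1: π = [0.2000, 0.2100, 0.1800, 0.2100, 0.2000], E[r] = 1.2100, γ^t·E[r] = 1.089000, running G = 2.089000
t=2: π = [0.1970, 0.1990, 0.1610, 0.2240, 0.2190], E[r] = 1.1480, γ^t·E[r] = 0.929880, running G = 3.018880
t=3: π = [0.1962, 0.1995, 0.1593, 0.2262, 0.2188], E[r] = 1.1507, γ^t·E[r] = 0.838860, running G = 3.857740
t=4: π = [0.1960, 0.1993, 0.1592, 0.2266, 0.2189], E[r] = 1.1505, γ^t·E[r] = 0.754850, running G = 4.612590
t=5: π = [0.1960, 0.1992, 0.1591, 0.2267, 0.2190], E[r] = 1.1503, γ^t·E[r] = 0.679234, running G = 5.291823
t=6: π = [0.1960, 0.1992, 0.1591, 0.2267, 0.2190], E[r] = 1.1503, γ^t·E[r] = 0.611323, running G = 5.903147
t=7: π = [0.1960, 0.1992, 0.1591, 0.2267, 0.2190], E[r] = 1.1503, γ^t·E[r] = 0.550189, running G = 6.453336

G = 6.4533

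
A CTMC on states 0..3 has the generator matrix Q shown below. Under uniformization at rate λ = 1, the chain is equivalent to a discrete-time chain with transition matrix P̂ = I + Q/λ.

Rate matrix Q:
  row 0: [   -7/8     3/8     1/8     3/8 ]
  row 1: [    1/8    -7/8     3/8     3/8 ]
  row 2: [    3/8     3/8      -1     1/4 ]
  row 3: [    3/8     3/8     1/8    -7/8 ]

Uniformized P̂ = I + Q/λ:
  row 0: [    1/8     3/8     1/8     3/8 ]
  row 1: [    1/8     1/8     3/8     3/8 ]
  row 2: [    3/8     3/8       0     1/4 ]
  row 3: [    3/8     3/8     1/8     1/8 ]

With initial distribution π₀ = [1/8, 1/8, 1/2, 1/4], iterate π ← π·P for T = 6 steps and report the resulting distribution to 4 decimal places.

t=0: π = [0.1250, 0.1250, 0.5000, 0.2500]
t=1: π = [0.3125, 0.3438, 0.0938, 0.2500]
t=2: π = [0.2109, 0.2891, 0.1992, 0.3008]
t=3: π = [0.2500, 0.3027, 0.1724, 0.2749]
t=4: π = [0.2368, 0.2993, 0.1791, 0.2847]
t=5: π = [0.2410, 0.3002, 0.1774, 0.2814]
t=6: π = [0.2397, 0.3000, 0.1779, 0.2825]

π = [0.2397, 0.3000, 0.1779, 0.2825]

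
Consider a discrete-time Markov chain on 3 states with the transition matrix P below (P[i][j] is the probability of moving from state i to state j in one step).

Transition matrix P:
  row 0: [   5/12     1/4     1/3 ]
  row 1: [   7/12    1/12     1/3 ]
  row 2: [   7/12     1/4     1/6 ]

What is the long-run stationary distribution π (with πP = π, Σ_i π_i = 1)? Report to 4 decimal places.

π = [0.5000, 0.2143, 0.2857]

Balance equations π_j = Σ_i π_i·P[i][j]:
  π_0 = 5/12·π_0 + 7/12·π_1 + 7/12·π_2
  π_1 = 1/4·π_0 + 1/12·π_1 + 1/4·π_2
  normalize: π_0 + π_1 + π_2 = 1
Solving the linear system gives exactly π = [1/2, 3/14, 2/7].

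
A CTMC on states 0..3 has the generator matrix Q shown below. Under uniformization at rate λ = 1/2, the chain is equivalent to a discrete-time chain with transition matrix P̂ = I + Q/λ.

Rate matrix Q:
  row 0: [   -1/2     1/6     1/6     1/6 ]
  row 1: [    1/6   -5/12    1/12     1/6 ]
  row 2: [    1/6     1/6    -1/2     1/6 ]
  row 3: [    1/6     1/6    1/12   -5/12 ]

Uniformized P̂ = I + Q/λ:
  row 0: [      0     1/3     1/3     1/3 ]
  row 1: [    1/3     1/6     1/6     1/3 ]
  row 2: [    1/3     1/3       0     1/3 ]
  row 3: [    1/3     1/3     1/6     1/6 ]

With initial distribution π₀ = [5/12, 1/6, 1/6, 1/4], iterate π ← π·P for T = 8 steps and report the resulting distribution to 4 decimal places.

π = [0.2500, 0.2857, 0.1785, 0.2857]

t=0: π = [0.4167, 0.1667, 0.1667, 0.2500]
t=1: π = [0.1944, 0.3056, 0.2083, 0.2917]
t=2: π = [0.2685, 0.2824, 0.1644, 0.2847]
t=3: π = [0.2438, 0.2863, 0.1840, 0.2859]
t=4: π = [0.2521, 0.2856, 0.1766, 0.2857]
t=5: π = [0.2493, 0.2857, 0.1792, 0.2857]
t=6: π = [0.2502, 0.2857, 0.1783, 0.2857]
t=7: π = [0.2499, 0.2857, 0.1786, 0.2857]
t=8: π = [0.2500, 0.2857, 0.1785, 0.2857]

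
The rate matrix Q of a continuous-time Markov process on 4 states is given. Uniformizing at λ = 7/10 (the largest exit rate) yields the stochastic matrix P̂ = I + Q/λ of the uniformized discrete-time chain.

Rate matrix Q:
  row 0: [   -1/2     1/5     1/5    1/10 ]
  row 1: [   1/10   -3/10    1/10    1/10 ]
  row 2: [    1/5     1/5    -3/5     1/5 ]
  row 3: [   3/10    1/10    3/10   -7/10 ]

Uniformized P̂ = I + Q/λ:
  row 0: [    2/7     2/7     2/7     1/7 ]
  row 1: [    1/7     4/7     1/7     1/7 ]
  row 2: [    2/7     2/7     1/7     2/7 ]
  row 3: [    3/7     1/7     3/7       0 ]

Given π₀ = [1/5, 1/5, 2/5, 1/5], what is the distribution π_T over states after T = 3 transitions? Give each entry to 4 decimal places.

π = [0.2571, 0.3644, 0.2239, 0.1545]

t=0: π = [0.2000, 0.2000, 0.4000, 0.2000]
t=1: π = [0.2857, 0.3143, 0.2286, 0.1714]
t=2: π = [0.2653, 0.3510, 0.2327, 0.1510]
t=3: π = [0.2571, 0.3644, 0.2239, 0.1545]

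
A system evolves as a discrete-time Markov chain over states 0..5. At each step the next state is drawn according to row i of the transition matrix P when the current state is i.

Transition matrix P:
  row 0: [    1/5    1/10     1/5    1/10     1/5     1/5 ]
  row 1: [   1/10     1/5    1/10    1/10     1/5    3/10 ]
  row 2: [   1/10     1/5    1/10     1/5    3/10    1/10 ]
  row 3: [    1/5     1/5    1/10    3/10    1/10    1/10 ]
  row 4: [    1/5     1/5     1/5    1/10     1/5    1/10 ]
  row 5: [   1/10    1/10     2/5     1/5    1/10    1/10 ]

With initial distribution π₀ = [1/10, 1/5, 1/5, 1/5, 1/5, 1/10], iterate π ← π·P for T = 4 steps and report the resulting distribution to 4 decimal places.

t=0: π = [0.1000, 0.2000, 0.2000, 0.2000, 0.2000, 0.1000]
t=1: π = [0.1500, 0.1800, 0.1600, 0.1700, 0.1900, 0.1500]
t=2: π = [0.1510, 0.1700, 0.1790, 0.1650, 0.1840, 0.1510]
t=3: π = [0.1500, 0.1698, 0.1788, 0.1660, 0.1863, 0.1491]
t=4: π = [0.1502, 0.1701, 0.1784, 0.1660, 0.1864, 0.1490]

π = [0.1502, 0.1701, 0.1784, 0.1660, 0.1864, 0.1490]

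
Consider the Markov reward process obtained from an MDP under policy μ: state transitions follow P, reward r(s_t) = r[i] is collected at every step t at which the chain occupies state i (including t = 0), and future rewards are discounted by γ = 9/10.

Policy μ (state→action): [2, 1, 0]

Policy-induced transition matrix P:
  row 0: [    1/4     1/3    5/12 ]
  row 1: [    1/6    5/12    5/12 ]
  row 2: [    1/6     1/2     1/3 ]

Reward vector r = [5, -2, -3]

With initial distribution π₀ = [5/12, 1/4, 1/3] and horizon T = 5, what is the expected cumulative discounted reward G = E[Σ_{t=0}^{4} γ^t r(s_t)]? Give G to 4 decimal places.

G = -2.7284

t=0: π = [0.4167, 0.2500, 0.3333], E[r] = 0.5833, γ^t·E[r] = 0.583333, running G = 0.583333
t=1: π = [0.2014, 0.4097, 0.3889], E[r] = -0.9792, γ^t·E[r] = -0.881250, running G = -0.297917
t=2: π = [0.1834, 0.4323, 0.3843], E[r] = -1.1001, γ^t·E[r] = -0.891094, running G = -1.189010
t=3: π = [0.1820, 0.4334, 0.3846], E[r] = -1.1110, γ^t·E[r] = -0.809895, running G = -1.998905
t=4: π = [0.1818, 0.4336, 0.3846], E[r] = -1.1118, γ^t·E[r] = -0.729456, running G = -2.728361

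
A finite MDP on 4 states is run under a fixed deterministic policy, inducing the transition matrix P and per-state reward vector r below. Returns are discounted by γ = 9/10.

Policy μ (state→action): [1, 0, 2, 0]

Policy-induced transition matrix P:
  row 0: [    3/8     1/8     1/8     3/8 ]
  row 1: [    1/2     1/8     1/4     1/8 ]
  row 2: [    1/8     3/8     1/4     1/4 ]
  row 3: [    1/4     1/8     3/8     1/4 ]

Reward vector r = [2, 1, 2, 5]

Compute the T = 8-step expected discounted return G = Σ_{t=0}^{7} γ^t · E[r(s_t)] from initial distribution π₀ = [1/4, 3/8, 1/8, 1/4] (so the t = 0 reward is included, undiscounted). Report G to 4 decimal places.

t=0: π = [0.2500, 0.3750, 0.1250, 0.2500], E[r] = 2.3750, γ^t·E[r] = 2.375000, running G = 2.375000
t=1: π = [0.3594, 0.1563, 0.2500, 0.2344], E[r] = 2.5469, γ^t·E[r] = 2.292188, running G = 4.667188
t=2: π = [0.3027, 0.1875, 0.2344, 0.2754], E[r] = 2.6387, γ^t·E[r] = 2.137324, running G = 6.804512
t=3: π = [0.3054, 0.1836, 0.2466, 0.2644], E[r] = 2.6096, γ^t·E[r] = 1.902412, running G = 8.706924
t=4: π = [0.3033, 0.1866, 0.2449, 0.2652], E[r] = 2.6090, γ^t·E[r] = 1.711791, running G = 10.418715
t=5: π = [0.3040, 0.1862, 0.2452, 0.2646], E[r] = 2.6075, γ^t·E[r] = 1.539708, running G = 11.958423
t=6: π = [0.3039, 0.1863, 0.2451, 0.2647], E[r] = 2.6078, γ^t·E[r] = 1.385914, running G = 13.344337
t=7: π = [0.3039, 0.1863, 0.2451, 0.2647], E[r] = 2.6078, γ^t·E[r] = 1.247314, running G = 14.591651

G = 14.5917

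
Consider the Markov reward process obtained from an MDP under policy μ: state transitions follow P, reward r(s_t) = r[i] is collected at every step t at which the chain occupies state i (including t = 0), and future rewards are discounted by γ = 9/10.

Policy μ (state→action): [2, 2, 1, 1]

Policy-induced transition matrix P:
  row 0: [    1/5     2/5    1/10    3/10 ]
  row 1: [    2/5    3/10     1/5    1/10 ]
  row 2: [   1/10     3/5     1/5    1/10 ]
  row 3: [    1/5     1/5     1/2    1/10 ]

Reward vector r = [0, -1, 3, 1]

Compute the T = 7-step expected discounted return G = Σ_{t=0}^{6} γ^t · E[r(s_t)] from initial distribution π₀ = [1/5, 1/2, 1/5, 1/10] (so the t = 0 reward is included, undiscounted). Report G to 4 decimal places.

G = 1.9940

t=0: π = [0.2000, 0.5000, 0.2000, 0.1000], E[r] = 0.2000, γ^t·E[r] = 0.200000, running G = 0.200000
t=1: π = [0.2800, 0.3700, 0.2100, 0.1400], E[r] = 0.4000, γ^t·E[r] = 0.360000, running G = 0.560000
t=2: π = [0.2530, 0.3770, 0.2140, 0.1560], E[r] = 0.4210, γ^t·E[r] = 0.341010, running G = 0.901010
t=3: π = [0.2540, 0.3739, 0.2215, 0.1506], E[r] = 0.4412, γ^t·E[r] = 0.321635, running G = 1.222645
t=4: π = [0.2526, 0.3768, 0.2198, 0.1508], E[r] = 0.4334, γ^t·E[r] = 0.284321, running G = 1.506966
t=5: π = [0.2534, 0.3761, 0.2200, 0.1505], E[r] = 0.4343, γ^t·E[r] = 0.256473, running G = 1.763439
t=6: π = [0.2532, 0.3763, 0.2198, 0.1507], E[r] = 0.4339, γ^t·E[r] = 0.230569, running G = 1.994009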